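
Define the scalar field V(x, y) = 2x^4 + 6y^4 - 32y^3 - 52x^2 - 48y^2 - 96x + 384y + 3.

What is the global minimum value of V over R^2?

-1309

V(x,y) separates as P(x) + Q(y) + 3, so its minimum is min P + min Q + 3.
P'(x) = 8(x - 4)(x + 1)(x + 3) vanishes at x ∈ {-3, -1, 4}; Q'(y) = 24(y - 4)(y - 2)(y + 2) vanishes at y ∈ {-2, 2, 4}.
Local minima of P (where P''>0): P(-3)=-18, P(4)=-704. Local minima of Q: Q(-2)=-608, Q(4)=256.
So the global minimum of V is P(4) + Q(-2) + 3 = -704 − 608 + 3 = -1309, attained at (4, -2).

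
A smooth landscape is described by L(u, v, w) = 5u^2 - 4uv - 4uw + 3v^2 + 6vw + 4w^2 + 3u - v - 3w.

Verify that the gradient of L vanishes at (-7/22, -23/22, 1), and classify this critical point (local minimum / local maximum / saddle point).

∇L = (10u - 4v - 4w + 3, -4u + 6v + 6w - 1, -4u + 6v + 8w - 3); substituting (-7/22, -23/22, 1) gives ∇L = (0, 0, 0), so (-7/22, -23/22, 1) is indeed a critical point.
The Hessian is constant: H = [[10, -4, -4], [-4, 6, 6], [-4, 6, 8]].
Leading principal minors: Δ₁ = 10, Δ₂ = 44, Δ₃ = 88.
All leading minors are positive, so H is positive definite: a local minimum.

local minimum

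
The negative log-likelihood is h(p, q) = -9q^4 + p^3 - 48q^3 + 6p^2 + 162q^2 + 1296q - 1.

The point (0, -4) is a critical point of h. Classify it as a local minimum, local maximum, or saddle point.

The mixed partial ∂²h/∂p∂q is 0, so the Hessian at any point is diag(h_pp, h_qq) = diag(6(p + 2), 36(-3q^2 - 8q + 9)).
At (0, -4): H = diag(12, -252).
The eigenvalues have opposite signs, so H is indefinite: a saddle point.

saddle point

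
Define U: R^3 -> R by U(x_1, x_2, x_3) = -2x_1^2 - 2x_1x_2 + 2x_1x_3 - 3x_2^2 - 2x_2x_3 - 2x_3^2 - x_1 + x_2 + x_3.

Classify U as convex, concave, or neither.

concave

U is quadratic, so its Hessian is the constant matrix H = [[-4, -2, 2], [-2, -6, -2], [2, -2, -4]].
Leading principal minors: -4, 20, -24.
Signs alternate −, +, − ⇒ H ≺ 0 ⇒ concave.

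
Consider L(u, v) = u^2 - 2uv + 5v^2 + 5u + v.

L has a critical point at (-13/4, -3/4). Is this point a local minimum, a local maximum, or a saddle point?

The Hessian of L is constant: H = [[2, -2], [-2, 10]].
det(H) = 2·10 − (-2)² = 16.
det(H) > 0 and tr(H) = 12 > 0, so H is positive definite and the point is a local minimum.

local minimum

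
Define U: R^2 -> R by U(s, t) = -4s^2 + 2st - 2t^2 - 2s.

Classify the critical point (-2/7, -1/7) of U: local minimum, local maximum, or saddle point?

The Hessian of U is constant: H = [[-8, 2], [2, -4]].
det(H) = (-8)·(-4) − 2² = 28.
det(H) > 0 and tr(H) = -12 < 0, so H is negative definite and the point is a local maximum.

local maximum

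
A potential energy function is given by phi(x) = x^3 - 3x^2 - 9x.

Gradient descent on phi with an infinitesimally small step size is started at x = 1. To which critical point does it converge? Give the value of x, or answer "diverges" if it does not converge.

phi'(x) = 3(x - 3)(x + 1), so phi'(1) = -12.
Gradient descent moves in the -phi' direction, i.e. x is increasing.
The nearest critical point in that direction is x = 3, where phi'' = 12 > 0 (a local minimum). The iterate converges there.

3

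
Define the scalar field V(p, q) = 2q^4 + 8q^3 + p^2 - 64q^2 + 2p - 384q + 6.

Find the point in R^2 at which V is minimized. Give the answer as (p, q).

V(p,q) separates as A(p) + B(q) + 6, so its minimum is min A + min B + 6.
A'(p) = 2p + 2 vanishes at p ∈ {-1}; B'(q) = 8(q - 4)(q + 3)(q + 4) vanishes at q ∈ {-4, -3, 4}.
Local minima of A (where A''>0): A(-1)=-1. Local minima of B: B(-4)=512, B(4)=-1536.
So the global minimum of V is A(-1) + B(4) + 6 = -1 − 1536 + 6 = -1531, attained at (-1, 4).

(-1, 4)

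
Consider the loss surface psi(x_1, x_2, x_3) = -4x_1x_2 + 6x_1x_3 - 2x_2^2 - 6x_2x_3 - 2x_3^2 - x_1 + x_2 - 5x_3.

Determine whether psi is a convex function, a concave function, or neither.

neither

psi is quadratic, so its Hessian is the constant matrix H = [[0, -4, 6], [-4, -4, -6], [6, -6, -4]].
Leading principal minors: 0, -16, 496.
Neither pattern holds ⇒ H is indefinite ⇒ neither convex nor concave.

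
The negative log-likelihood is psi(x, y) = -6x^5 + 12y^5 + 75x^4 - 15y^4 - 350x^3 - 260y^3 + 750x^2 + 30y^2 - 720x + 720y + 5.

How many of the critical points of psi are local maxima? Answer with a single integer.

psi separates as a function of x plus a function of y, so ∇psi=0 decouples.
∂psi/∂x = -30(x - 4)(x - 3)(x - 2)(x - 1) = 0 at x ∈ {1, 2, 3, 4}; ∂psi/∂y = 60(y - 4)(y - 1)(y + 1)(y + 3) = 0 at y ∈ {-3, -1, 1, 4}.
The Hessian is diagonal: diag(psi_xx, psi_yy). Second derivatives: psi_xx(1)=180, psi_xx(2)=-60, psi_xx(3)=60, psi_xx(4)=-180; psi_yy(-3)=-3360, psi_yy(-1)=1200, psi_yy(1)=-1440, psi_yy(4)=6300.
Local maxima occur where both diagonal entries negative: (2, -3), (2, 1), (4, -3), (4, 1). Count: 4.

4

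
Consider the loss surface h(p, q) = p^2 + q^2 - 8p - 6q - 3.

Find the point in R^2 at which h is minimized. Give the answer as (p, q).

(4, 3)

h(p,q) separates as A(p) + B(q) − 3, so its minimum is min A + min B − 3.
A'(p) = 2p - 8 vanishes at p ∈ {4}; B'(q) = 2q - 6 vanishes at q ∈ {3}.
Local minima of A (where A''>0): A(4)=-16. Local minima of B: B(3)=-9.
So the global minimum of h is A(4) + B(3) − 3 = -16 − 9 − 3 = -28, attained at (4, 3).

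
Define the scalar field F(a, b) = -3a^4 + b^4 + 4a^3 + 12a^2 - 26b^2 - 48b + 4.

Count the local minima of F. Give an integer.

F separates as a function of a plus a function of b, so ∇F=0 decouples.
∂F/∂a = -12a(a - 2)(a + 1) = 0 at a ∈ {-1, 0, 2}; ∂F/∂b = 4(b - 4)(b + 1)(b + 3) = 0 at b ∈ {-3, -1, 4}.
The Hessian is diagonal: diag(F_aa, F_bb). Second derivatives: F_aa(-1)=-36, F_aa(0)=24, F_aa(2)=-72; F_bb(-3)=56, F_bb(-1)=-40, F_bb(4)=140.
Local minima occur where both diagonal entries positive: (0, -3), (0, 4). Count: 2.

2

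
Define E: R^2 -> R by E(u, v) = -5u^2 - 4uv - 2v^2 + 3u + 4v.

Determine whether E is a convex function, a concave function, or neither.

E is quadratic, so its Hessian is the constant matrix H = [[-10, -4], [-4, -4]].
det(H) = 24, tr(H) = -14.
det(H) > 0 and tr(H) < 0, so H is negative definite everywhere: concave.

concave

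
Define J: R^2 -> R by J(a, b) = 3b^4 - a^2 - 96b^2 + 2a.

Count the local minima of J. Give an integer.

J separates as a function of a plus a function of b, so ∇J=0 decouples.
∂J/∂a = -2(a - 1) = 0 at a ∈ {1}; ∂J/∂b = 12b(b - 4)(b + 4) = 0 at b ∈ {-4, 0, 4}.
The Hessian is diagonal: diag(J_aa, J_bb). Second derivatives: J_aa(1)=-2; J_bb(-4)=384, J_bb(0)=-192, J_bb(4)=384.
Local minima occur where both diagonal entries positive: none. Count: 0.

0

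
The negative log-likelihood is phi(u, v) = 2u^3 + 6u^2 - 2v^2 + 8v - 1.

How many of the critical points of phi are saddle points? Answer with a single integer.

1

phi separates as a function of u plus a function of v, so ∇phi=0 decouples.
∂phi/∂u = 6u(u + 2) = 0 at u ∈ {-2, 0}; ∂phi/∂v = -4(v - 2) = 0 at v ∈ {2}.
The Hessian is diagonal: diag(phi_uu, phi_vv). Second derivatives: phi_uu(-2)=-12, phi_uu(0)=12; phi_vv(2)=-4.
Saddle points occur where the two diagonal entries have opposite signs: (0, 2). Count: 1.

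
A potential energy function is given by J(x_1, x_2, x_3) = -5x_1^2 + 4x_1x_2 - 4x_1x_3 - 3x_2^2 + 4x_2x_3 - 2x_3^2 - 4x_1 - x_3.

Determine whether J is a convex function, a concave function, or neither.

J is quadratic, so its Hessian is the constant matrix H = [[-10, 4, -4], [4, -6, 4], [-4, 4, -4]].
Leading principal minors: -10, 44, -48.
Signs alternate −, +, − ⇒ H ≺ 0 ⇒ concave.

concave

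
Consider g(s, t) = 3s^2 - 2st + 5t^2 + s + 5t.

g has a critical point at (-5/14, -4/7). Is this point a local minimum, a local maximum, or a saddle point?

The Hessian of g is constant: H = [[6, -2], [-2, 10]].
det(H) = 6·10 − (-2)² = 56.
det(H) > 0 and tr(H) = 16 > 0, so H is positive definite and the point is a local minimum.

local minimum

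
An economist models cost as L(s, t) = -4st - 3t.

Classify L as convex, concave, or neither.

neither

L is quadratic, so its Hessian is the constant matrix H = [[0, -4], [-4, 0]].
det(H) = -16, tr(H) = 0.
det(H) < 0, so H is indefinite: neither convex nor concave.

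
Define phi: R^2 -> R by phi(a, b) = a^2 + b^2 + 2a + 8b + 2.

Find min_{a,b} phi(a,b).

-15

phi(a,b) separates as P(a) + Q(b) + 2, so its minimum is min P + min Q + 2.
P'(a) = 2a + 2 vanishes at a ∈ {-1}; Q'(b) = 2b + 8 vanishes at b ∈ {-4}.
Local minima of P (where P''>0): P(-1)=-1. Local minima of Q: Q(-4)=-16.
So the global minimum of phi is P(-1) + Q(-4) + 2 = -1 − 16 + 2 = -15, attained at (-1, -4).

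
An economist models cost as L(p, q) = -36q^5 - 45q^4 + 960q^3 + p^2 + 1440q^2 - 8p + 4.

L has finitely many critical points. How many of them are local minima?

2

L separates as a function of p plus a function of q, so ∇L=0 decouples.
∂L/∂p = 2(p - 4) = 0 at p ∈ {4}; ∂L/∂q = -180q(q - 4)(q + 1)(q + 4) = 0 at q ∈ {-4, -1, 0, 4}.
The Hessian is diagonal: diag(L_pp, L_qq). Second derivatives: L_pp(4)=2; L_qq(-4)=17280, L_qq(-1)=-2700, L_qq(0)=2880, L_qq(4)=-28800.
Local minima occur where both diagonal entries positive: (4, -4), (4, 0). Count: 2.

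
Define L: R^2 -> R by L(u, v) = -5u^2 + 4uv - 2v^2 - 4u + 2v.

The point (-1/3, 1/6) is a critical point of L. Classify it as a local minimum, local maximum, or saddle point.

local maximum

The Hessian of L is constant: H = [[-10, 4], [4, -4]].
det(H) = (-10)·(-4) − 4² = 24.
det(H) > 0 and tr(H) = -14 < 0, so H is negative definite and the point is a local maximum.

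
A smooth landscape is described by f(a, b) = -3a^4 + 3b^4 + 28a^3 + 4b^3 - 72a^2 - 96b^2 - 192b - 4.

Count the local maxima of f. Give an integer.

2

f separates as a function of a plus a function of b, so ∇f=0 decouples.
∂f/∂a = -12a(a - 4)(a - 3) = 0 at a ∈ {0, 3, 4}; ∂f/∂b = 12(b - 4)(b + 1)(b + 4) = 0 at b ∈ {-4, -1, 4}.
The Hessian is diagonal: diag(f_aa, f_bb). Second derivatives: f_aa(0)=-144, f_aa(3)=36, f_aa(4)=-48; f_bb(-4)=288, f_bb(-1)=-180, f_bb(4)=480.
Local maxima occur where both diagonal entries negative: (0, -1), (4, -1). Count: 2.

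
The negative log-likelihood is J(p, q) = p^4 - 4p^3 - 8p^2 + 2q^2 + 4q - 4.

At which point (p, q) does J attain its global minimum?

(4, -1)

J(p,q) separates as A(p) + B(q) − 4, so its minimum is min A + min B − 4.
A'(p) = 4p(p - 4)(p + 1) vanishes at p ∈ {-1, 0, 4}; B'(q) = 4q + 4 vanishes at q ∈ {-1}.
Local minima of A (where A''>0): A(-1)=-3, A(4)=-128. Local minima of B: B(-1)=-2.
So the global minimum of J is A(4) + B(-1) − 4 = -128 − 2 − 4 = -134, attained at (4, -1).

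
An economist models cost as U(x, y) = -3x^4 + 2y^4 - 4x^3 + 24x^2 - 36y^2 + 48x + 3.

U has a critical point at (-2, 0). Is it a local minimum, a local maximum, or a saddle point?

local maximum

The mixed partial ∂²U/∂x∂y is 0, so the Hessian at any point is diag(U_xx, U_yy) = diag(12(-3x^2 - 2x + 4), 24(y^2 - 3)).
At (-2, 0): H = diag(-48, -72).
Both eigenvalues are negative, so H is negative definite: a local maximum.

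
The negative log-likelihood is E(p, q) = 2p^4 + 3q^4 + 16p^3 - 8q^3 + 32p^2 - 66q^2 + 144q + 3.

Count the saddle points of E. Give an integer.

E separates as a function of p plus a function of q, so ∇E=0 decouples.
∂E/∂p = 8p(p + 2)(p + 4) = 0 at p ∈ {-4, -2, 0}; ∂E/∂q = 12(q - 4)(q - 1)(q + 3) = 0 at q ∈ {-3, 1, 4}.
The Hessian is diagonal: diag(E_pp, E_qq). Second derivatives: E_pp(-4)=64, E_pp(-2)=-32, E_pp(0)=64; E_qq(-3)=336, E_qq(1)=-144, E_qq(4)=252.
Saddle points occur where the two diagonal entries have opposite signs: (-4, 1), (-2, -3), (-2, 4), (0, 1). Count: 4.

4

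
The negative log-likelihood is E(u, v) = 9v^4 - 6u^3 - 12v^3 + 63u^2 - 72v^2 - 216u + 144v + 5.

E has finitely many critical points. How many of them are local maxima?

1

E separates as a function of u plus a function of v, so ∇E=0 decouples.
∂E/∂u = -18(u - 4)(u - 3) = 0 at u ∈ {3, 4}; ∂E/∂v = 36(v - 2)(v - 1)(v + 2) = 0 at v ∈ {-2, 1, 2}.
The Hessian is diagonal: diag(E_uu, E_vv). Second derivatives: E_uu(3)=18, E_uu(4)=-18; E_vv(-2)=432, E_vv(1)=-108, E_vv(2)=144.
Local maxima occur where both diagonal entries negative: (4, 1). Count: 1.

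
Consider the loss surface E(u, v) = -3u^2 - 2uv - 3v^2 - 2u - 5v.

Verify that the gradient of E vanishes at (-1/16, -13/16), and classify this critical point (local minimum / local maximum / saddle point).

∇E = (-6u - 2v - 2, -2u - 6v - 5); substituting (-1/16, -13/16) gives ∇E = (0, 0), so (-1/16, -13/16) is indeed a critical point.
The Hessian of E is constant: H = [[-6, -2], [-2, -6]].
det(H) = (-6)·(-6) − (-2)² = 32.
det(H) > 0 and tr(H) = -12 < 0, so H is negative definite and the point is a local maximum.

local maximum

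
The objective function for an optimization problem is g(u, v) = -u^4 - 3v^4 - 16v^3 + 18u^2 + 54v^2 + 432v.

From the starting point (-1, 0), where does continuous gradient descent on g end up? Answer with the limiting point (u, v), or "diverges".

g is separable, so gradient descent decouples: u follows -∂g/∂u, v follows -∂g/∂v.
∂g/∂u = -4u(u - 3)(u + 3); at u=-1 this is -32, so u increases.
∂g/∂v = -12(v - 3)(v + 3)(v + 4); at v=0 this is 432, so v decreases.
u converges to its nearest critical value 0 (a local min of the u-part); v converges to -3. The iterate converges to (0, -3).

(0, -3)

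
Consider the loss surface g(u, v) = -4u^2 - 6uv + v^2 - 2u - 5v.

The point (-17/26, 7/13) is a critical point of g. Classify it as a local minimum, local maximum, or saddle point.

The Hessian of g is constant: H = [[-8, -6], [-6, 2]].
det(H) = (-8)·2 − (-6)² = -52.
Since det(H) < 0, H is indefinite and the critical point is a saddle point.

saddle point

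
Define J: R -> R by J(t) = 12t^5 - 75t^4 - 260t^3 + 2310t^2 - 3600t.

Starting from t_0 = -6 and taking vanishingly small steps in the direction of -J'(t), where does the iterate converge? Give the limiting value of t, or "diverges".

diverges

J'(t) = 60(t - 5)(t - 3)(t - 1)(t + 4), so J'(-6) = 83160.
Gradient descent moves in the -J' direction, i.e. t is decreasing.
There is no critical point below t=-6, and J' keeps the same sign, so the iterate runs off to −∞.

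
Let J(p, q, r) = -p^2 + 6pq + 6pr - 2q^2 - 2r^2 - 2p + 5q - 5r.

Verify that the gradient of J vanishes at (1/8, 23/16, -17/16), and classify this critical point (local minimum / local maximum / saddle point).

saddle point

∇J = (-2p + 6q + 6r - 2, 6p - 4q + 5, 6p - 4r - 5); substituting (1/8, 23/16, -17/16) gives ∇J = (0, 0, 0), so (1/8, 23/16, -17/16) is indeed a critical point.
The Hessian is constant: H = [[-2, 6, 6], [6, -4, 0], [6, 0, -4]].
Leading principal minors: Δ₁ = -2, Δ₂ = -28, Δ₃ = 256.
The minors fit neither the all-positive nor the alternating-sign pattern, so H is indefinite: a saddle point.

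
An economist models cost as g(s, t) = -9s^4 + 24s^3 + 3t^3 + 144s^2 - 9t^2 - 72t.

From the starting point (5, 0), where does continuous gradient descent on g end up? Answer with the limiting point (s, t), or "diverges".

g is separable, so gradient descent decouples: s follows -∂g/∂s, t follows -∂g/∂t.
∂g/∂s = -36s(s - 4)(s + 2); at s=5 this is -1260, so s increases.
∂g/∂t = 9(t - 4)(t + 2); at t=0 this is -72, so t increases.
The s-coordinate has no critical point in that direction and runs off to infinity.

diverges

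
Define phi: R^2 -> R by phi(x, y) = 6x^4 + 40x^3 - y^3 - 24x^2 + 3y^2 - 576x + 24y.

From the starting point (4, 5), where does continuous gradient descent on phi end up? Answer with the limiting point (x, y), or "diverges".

diverges

phi is separable, so gradient descent decouples: x follows -∂phi/∂x, y follows -∂phi/∂y.
∂phi/∂x = 24(x - 2)(x + 3)(x + 4); at x=4 this is 2688, so x decreases.
∂phi/∂y = -3(y - 4)(y + 2); at y=5 this is -21, so y increases.
The y-coordinate has no critical point in that direction and runs off to infinity.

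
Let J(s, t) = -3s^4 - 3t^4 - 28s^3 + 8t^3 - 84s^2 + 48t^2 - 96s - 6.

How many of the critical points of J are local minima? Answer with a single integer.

1

J separates as a function of s plus a function of t, so ∇J=0 decouples.
∂J/∂s = -12(s + 1)(s + 2)(s + 4) = 0 at s ∈ {-4, -2, -1}; ∂J/∂t = -12t(t - 4)(t + 2) = 0 at t ∈ {-2, 0, 4}.
The Hessian is diagonal: diag(J_ss, J_tt). Second derivatives: J_ss(-4)=-72, J_ss(-2)=24, J_ss(-1)=-36; J_tt(-2)=-144, J_tt(0)=96, J_tt(4)=-288.
Local minima occur where both diagonal entries positive: (-2, 0). Count: 1.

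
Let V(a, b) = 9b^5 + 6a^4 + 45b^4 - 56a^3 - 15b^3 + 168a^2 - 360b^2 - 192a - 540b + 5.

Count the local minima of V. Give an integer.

4

V separates as a function of a plus a function of b, so ∇V=0 decouples.
∂V/∂a = 24(a - 4)(a - 2)(a - 1) = 0 at a ∈ {1, 2, 4}; ∂V/∂b = 45(b - 2)(b + 1)(b + 2)(b + 3) = 0 at b ∈ {-3, -2, -1, 2}.
The Hessian is diagonal: diag(V_aa, V_bb). Second derivatives: V_aa(1)=72, V_aa(2)=-48, V_aa(4)=144; V_bb(-3)=-450, V_bb(-2)=180, V_bb(-1)=-270, V_bb(2)=2700.
Local minima occur where both diagonal entries positive: (1, -2), (1, 2), (4, -2), (4, 2). Count: 4.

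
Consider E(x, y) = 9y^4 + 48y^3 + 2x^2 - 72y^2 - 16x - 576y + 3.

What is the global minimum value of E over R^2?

E(x,y) separates as P(x) + Q(y) + 3, so its minimum is min P + min Q + 3.
P'(x) = 4x - 16 vanishes at x ∈ {4}; Q'(y) = 36(y - 2)(y + 2)(y + 4) vanishes at y ∈ {-4, -2, 2}.
Local minima of P (where P''>0): P(4)=-32. Local minima of Q: Q(-4)=384, Q(2)=-912.
So the global minimum of E is P(4) + Q(2) + 3 = -32 − 912 + 3 = -941, attained at (4, 2).

-941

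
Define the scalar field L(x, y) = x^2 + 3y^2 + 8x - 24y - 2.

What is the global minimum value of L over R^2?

L(x,y) separates as P(x) + Q(y) − 2, so its minimum is min P + min Q − 2.
P'(x) = 2x + 8 vanishes at x ∈ {-4}; Q'(y) = 6y - 24 vanishes at y ∈ {4}.
Local minima of P (where P''>0): P(-4)=-16. Local minima of Q: Q(4)=-48.
So the global minimum of L is P(-4) + Q(4) − 2 = -16 − 48 − 2 = -66, attained at (-4, 4).

-66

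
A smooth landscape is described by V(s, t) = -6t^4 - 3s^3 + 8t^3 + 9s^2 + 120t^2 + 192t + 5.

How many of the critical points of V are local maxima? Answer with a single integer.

2

V separates as a function of s plus a function of t, so ∇V=0 decouples.
∂V/∂s = -9s(s - 2) = 0 at s ∈ {0, 2}; ∂V/∂t = -24(t - 4)(t + 1)(t + 2) = 0 at t ∈ {-2, -1, 4}.
The Hessian is diagonal: diag(V_ss, V_tt). Second derivatives: V_ss(0)=18, V_ss(2)=-18; V_tt(-2)=-144, V_tt(-1)=120, V_tt(4)=-720.
Local maxima occur where both diagonal entries negative: (2, -2), (2, 4). Count: 2.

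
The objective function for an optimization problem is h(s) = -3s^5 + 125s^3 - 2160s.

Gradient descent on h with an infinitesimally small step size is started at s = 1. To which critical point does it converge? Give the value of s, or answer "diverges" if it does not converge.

3

h'(s) = -15(s - 4)(s - 3)(s + 3)(s + 4), so h'(1) = -1800.
Gradient descent moves in the -h' direction, i.e. s is increasing.
The nearest critical point in that direction is s = 3, where h'' = 630 > 0 (a local minimum). The iterate converges there.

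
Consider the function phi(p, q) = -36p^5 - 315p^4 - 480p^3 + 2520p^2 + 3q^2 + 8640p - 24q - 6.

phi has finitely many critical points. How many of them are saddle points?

2

phi separates as a function of p plus a function of q, so ∇phi=0 decouples.
∂phi/∂p = -180(p - 2)(p + 2)(p + 3)(p + 4) = 0 at p ∈ {-4, -3, -2, 2}; ∂phi/∂q = 6(q - 4) = 0 at q ∈ {4}.
The Hessian is diagonal: diag(phi_pp, phi_qq). Second derivatives: phi_pp(-4)=2160, phi_pp(-3)=-900, phi_pp(-2)=1440, phi_pp(2)=-21600; phi_qq(4)=6.
Saddle points occur where the two diagonal entries have opposite signs: (-3, 4), (2, 4). Count: 2.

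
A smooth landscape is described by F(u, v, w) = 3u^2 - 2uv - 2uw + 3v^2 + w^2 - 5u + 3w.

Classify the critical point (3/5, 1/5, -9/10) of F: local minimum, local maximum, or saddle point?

local minimum

The Hessian is constant: H = [[6, -2, -2], [-2, 6, 0], [-2, 0, 2]].
Leading principal minors: Δ₁ = 6, Δ₂ = 32, Δ₃ = 40.
All leading minors are positive, so H is positive definite: a local minimum.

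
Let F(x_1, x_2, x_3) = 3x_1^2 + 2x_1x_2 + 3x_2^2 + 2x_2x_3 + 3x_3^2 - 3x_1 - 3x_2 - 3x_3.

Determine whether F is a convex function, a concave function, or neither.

convex

F is quadratic, so its Hessian is the constant matrix H = [[6, 2, 0], [2, 6, 2], [0, 2, 6]].
Leading principal minors: 6, 32, 168.
All positive ⇒ H ≻ 0 ⇒ convex.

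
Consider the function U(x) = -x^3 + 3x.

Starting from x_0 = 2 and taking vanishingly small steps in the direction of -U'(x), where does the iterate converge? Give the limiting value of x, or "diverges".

diverges

U'(x) = -3(x - 1)(x + 1), so U'(2) = -9.
Gradient descent moves in the -U' direction, i.e. x is increasing.
There is no critical point above x=2, and U' keeps the same sign, so the iterate runs off to +∞.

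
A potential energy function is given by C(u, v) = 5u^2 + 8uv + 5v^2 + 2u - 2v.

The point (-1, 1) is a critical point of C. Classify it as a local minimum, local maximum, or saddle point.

local minimum

The Hessian of C is constant: H = [[10, 8], [8, 10]].
det(H) = 10·10 − 8² = 36.
det(H) > 0 and tr(H) = 20 > 0, so H is positive definite and the point is a local minimum.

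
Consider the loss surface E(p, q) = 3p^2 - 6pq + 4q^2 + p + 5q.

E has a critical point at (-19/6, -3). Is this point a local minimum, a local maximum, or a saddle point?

local minimum

The Hessian of E is constant: H = [[6, -6], [-6, 8]].
det(H) = 6·8 − (-6)² = 12.
det(H) > 0 and tr(H) = 14 > 0, so H is positive definite and the point is a local minimum.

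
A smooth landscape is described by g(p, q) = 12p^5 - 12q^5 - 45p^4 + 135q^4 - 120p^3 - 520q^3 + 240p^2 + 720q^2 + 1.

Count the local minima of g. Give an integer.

g separates as a function of p plus a function of q, so ∇g=0 decouples.
∂g/∂p = 60p(p - 4)(p - 1)(p + 2) = 0 at p ∈ {-2, 0, 1, 4}; ∂g/∂q = -60q(q - 4)(q - 3)(q - 2) = 0 at q ∈ {0, 2, 3, 4}.
The Hessian is diagonal: diag(g_pp, g_qq). Second derivatives: g_pp(-2)=-2160, g_pp(0)=480, g_pp(1)=-540, g_pp(4)=4320; g_qq(0)=1440, g_qq(2)=-240, g_qq(3)=180, g_qq(4)=-480.
Local minima occur where both diagonal entries positive: (0, 0), (0, 3), (4, 0), (4, 3). Count: 4.

4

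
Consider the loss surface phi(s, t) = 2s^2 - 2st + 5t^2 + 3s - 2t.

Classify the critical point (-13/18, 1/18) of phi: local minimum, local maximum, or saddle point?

local minimum

The Hessian of phi is constant: H = [[4, -2], [-2, 10]].
det(H) = 4·10 − (-2)² = 36.
det(H) > 0 and tr(H) = 14 > 0, so H is positive definite and the point is a local minimum.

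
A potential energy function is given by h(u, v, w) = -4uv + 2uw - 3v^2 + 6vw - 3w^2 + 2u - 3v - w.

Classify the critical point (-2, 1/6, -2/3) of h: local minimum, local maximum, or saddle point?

saddle point

The Hessian is constant: H = [[0, -4, 2], [-4, -6, 6], [2, 6, -6]].
Leading principal minors: Δ₁ = 0, Δ₂ = -16, Δ₃ = 24.
The minors fit neither the all-positive nor the alternating-sign pattern, so H is indefinite: a saddle point.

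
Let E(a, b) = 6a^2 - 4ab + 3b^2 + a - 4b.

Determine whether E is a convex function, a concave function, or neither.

E is quadratic, so its Hessian is the constant matrix H = [[12, -4], [-4, 6]].
det(H) = 56, tr(H) = 18.
det(H) > 0 and tr(H) > 0, so H is positive definite everywhere: convex.

convex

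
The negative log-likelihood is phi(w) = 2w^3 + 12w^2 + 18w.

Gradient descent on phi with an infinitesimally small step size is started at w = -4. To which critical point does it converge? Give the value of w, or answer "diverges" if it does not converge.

phi'(w) = 6(w + 1)(w + 3), so phi'(-4) = 18.
Gradient descent moves in the -phi' direction, i.e. w is decreasing.
There is no critical point below w=-4, and phi' keeps the same sign, so the iterate runs off to −∞.

diverges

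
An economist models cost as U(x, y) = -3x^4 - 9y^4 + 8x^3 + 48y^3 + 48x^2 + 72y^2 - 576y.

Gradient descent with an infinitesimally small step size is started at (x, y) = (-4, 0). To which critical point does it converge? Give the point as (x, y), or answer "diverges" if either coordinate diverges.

U is separable, so gradient descent decouples: x follows -∂U/∂x, y follows -∂U/∂y.
∂U/∂x = -12x(x - 4)(x + 2); at x=-4 this is 768, so x decreases.
∂U/∂y = -36(y - 4)(y - 2)(y + 2); at y=0 this is -576, so y increases.
The x-coordinate has no critical point in that direction and runs off to infinity.

diverges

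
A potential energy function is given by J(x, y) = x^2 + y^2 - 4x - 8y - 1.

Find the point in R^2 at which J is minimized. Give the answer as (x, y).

(2, 4)

J(x,y) separates as P(x) + Q(y) − 1, so its minimum is min P + min Q − 1.
P'(x) = 2x - 4 vanishes at x ∈ {2}; Q'(y) = 2y - 8 vanishes at y ∈ {4}.
Local minima of P (where P''>0): P(2)=-4. Local minima of Q: Q(4)=-16.
So the global minimum of J is P(2) + Q(4) − 1 = -4 − 16 − 1 = -21, attained at (2, 4).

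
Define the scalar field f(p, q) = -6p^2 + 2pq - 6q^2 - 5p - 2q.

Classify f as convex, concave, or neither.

concave

f is quadratic, so its Hessian is the constant matrix H = [[-12, 2], [2, -12]].
det(H) = 140, tr(H) = -24.
det(H) > 0 and tr(H) < 0, so H is negative definite everywhere: concave.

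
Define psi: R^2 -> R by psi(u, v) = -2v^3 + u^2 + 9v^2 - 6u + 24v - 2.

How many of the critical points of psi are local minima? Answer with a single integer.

psi separates as a function of u plus a function of v, so ∇psi=0 decouples.
∂psi/∂u = 2(u - 3) = 0 at u ∈ {3}; ∂psi/∂v = -6(v - 4)(v + 1) = 0 at v ∈ {-1, 4}.
The Hessian is diagonal: diag(psi_uu, psi_vv). Second derivatives: psi_uu(3)=2; psi_vv(-1)=30, psi_vv(4)=-30.
Local minima occur where both diagonal entries positive: (3, -1). Count: 1.

1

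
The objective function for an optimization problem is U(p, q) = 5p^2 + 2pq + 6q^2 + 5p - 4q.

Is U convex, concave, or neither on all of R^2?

convex

U is quadratic, so its Hessian is the constant matrix H = [[10, 2], [2, 12]].
det(H) = 116, tr(H) = 22.
det(H) > 0 and tr(H) > 0, so H is positive definite everywhere: convex.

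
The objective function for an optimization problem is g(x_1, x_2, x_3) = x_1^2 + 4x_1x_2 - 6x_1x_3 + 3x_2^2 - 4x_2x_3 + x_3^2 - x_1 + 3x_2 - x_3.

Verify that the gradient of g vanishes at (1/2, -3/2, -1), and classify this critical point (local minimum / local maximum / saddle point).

saddle point

∇g = (2x_1 + 4x_2 - 6x_3 - 1, 4x_1 + 6x_2 - 4x_3 + 3, -6x_1 - 4x_2 + 2x_3 - 1); substituting (1/2, -3/2, -1) gives ∇g = (0, 0, 0), so (1/2, -3/2, -1) is indeed a critical point.
The Hessian is constant: H = [[2, 4, -6], [4, 6, -4], [-6, -4, 2]].
Leading principal minors: Δ₁ = 2, Δ₂ = -4, Δ₃ = -64.
The minors fit neither the all-positive nor the alternating-sign pattern, so H is indefinite: a saddle point.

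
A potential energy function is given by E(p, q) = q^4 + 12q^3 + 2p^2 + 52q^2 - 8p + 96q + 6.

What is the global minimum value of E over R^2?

-66

E(p,q) separates as A(p) + B(q) + 6, so its minimum is min A + min B + 6.
A'(p) = 4p - 8 vanishes at p ∈ {2}; B'(q) = 4(q + 2)(q + 3)(q + 4) vanishes at q ∈ {-4, -3, -2}.
Local minima of A (where A''>0): A(2)=-8. Local minima of B: B(-4)=-64, B(-2)=-64.
So the global minimum of E is A(2) + B(-4) + 6 = -8 − 64 + 6 = -66, attained at (2, -4).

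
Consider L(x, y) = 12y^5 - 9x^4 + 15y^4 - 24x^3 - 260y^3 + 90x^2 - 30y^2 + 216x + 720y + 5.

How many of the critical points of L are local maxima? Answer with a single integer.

4

L separates as a function of x plus a function of y, so ∇L=0 decouples.
∂L/∂x = -36(x - 2)(x + 1)(x + 3) = 0 at x ∈ {-3, -1, 2}; ∂L/∂y = 60(y - 3)(y - 1)(y + 1)(y + 4) = 0 at y ∈ {-4, -1, 1, 3}.
The Hessian is diagonal: diag(L_xx, L_yy). Second derivatives: L_xx(-3)=-360, L_xx(-1)=216, L_xx(2)=-540; L_yy(-4)=-6300, L_yy(-1)=1440, L_yy(1)=-1200, L_yy(3)=3360.
Local maxima occur where both diagonal entries negative: (-3, -4), (-3, 1), (2, -4), (2, 1). Count: 4.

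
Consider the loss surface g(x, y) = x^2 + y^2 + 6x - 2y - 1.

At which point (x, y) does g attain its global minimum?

g(x,y) separates as P(x) + Q(y) − 1, so its minimum is min P + min Q − 1.
P'(x) = 2x + 6 vanishes at x ∈ {-3}; Q'(y) = 2y - 2 vanishes at y ∈ {1}.
Local minima of P (where P''>0): P(-3)=-9. Local minima of Q: Q(1)=-1.
So the global minimum of g is P(-3) + Q(1) − 1 = -9 − 1 − 1 = -11, attained at (-3, 1).

(-3, 1)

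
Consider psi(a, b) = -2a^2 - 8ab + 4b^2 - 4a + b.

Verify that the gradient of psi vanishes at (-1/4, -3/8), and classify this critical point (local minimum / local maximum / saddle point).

saddle point

∇psi = (-4a - 8b - 4, -8a + 8b + 1); substituting (-1/4, -3/8) gives ∇psi = (0, 0), so (-1/4, -3/8) is indeed a critical point.
The Hessian of psi is constant: H = [[-4, -8], [-8, 8]].
det(H) = (-4)·8 − (-8)² = -96.
Since det(H) < 0, H is indefinite and the critical point is a saddle point.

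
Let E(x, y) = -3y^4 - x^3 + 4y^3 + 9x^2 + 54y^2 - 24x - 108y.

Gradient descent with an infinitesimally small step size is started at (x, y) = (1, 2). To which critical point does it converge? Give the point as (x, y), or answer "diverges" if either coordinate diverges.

(2, 1)

E is separable, so gradient descent decouples: x follows -∂E/∂x, y follows -∂E/∂y.
∂E/∂x = -3(x - 4)(x - 2); at x=1 this is -9, so x increases.
∂E/∂y = -12(y - 3)(y - 1)(y + 3); at y=2 this is 60, so y decreases.
x converges to its nearest critical value 2 (a local min of the x-part); y converges to 1. The iterate converges to (2, 1).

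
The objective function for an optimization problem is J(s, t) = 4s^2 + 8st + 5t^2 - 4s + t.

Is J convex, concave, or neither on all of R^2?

convex

J is quadratic, so its Hessian is the constant matrix H = [[8, 8], [8, 10]].
det(H) = 16, tr(H) = 18.
det(H) > 0 and tr(H) > 0, so H is positive definite everywhere: convex.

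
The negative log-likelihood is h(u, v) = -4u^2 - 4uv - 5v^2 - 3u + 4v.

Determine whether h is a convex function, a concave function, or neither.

concave

h is quadratic, so its Hessian is the constant matrix H = [[-8, -4], [-4, -10]].
det(H) = 64, tr(H) = -18.
det(H) > 0 and tr(H) < 0, so H is negative definite everywhere: concave.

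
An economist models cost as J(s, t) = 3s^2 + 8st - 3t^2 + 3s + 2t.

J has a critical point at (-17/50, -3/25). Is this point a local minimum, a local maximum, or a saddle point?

The Hessian of J is constant: H = [[6, 8], [8, -6]].
det(H) = 6·(-6) − 8² = -100.
Since det(H) < 0, H is indefinite and the critical point is a saddle point.

saddle point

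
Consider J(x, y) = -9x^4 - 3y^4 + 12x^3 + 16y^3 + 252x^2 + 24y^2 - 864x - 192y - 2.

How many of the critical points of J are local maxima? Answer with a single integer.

4

J separates as a function of x plus a function of y, so ∇J=0 decouples.
∂J/∂x = -36(x - 3)(x - 2)(x + 4) = 0 at x ∈ {-4, 2, 3}; ∂J/∂y = -12(y - 4)(y - 2)(y + 2) = 0 at y ∈ {-2, 2, 4}.
The Hessian is diagonal: diag(J_xx, J_yy). Second derivatives: J_xx(-4)=-1512, J_xx(2)=216, J_xx(3)=-252; J_yy(-2)=-288, J_yy(2)=96, J_yy(4)=-144.
Local maxima occur where both diagonal entries negative: (-4, -2), (-4, 4), (3, -2), (3, 4). Count: 4.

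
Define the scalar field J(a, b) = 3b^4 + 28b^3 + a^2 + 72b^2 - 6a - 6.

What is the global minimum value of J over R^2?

-15

J(a,b) separates as P(a) + Q(b) − 6, so its minimum is min P + min Q − 6.
P'(a) = 2a - 6 vanishes at a ∈ {3}; Q'(b) = 12b(b + 3)(b + 4) vanishes at b ∈ {-4, -3, 0}.
Local minima of P (where P''>0): P(3)=-9. Local minima of Q: Q(-4)=128, Q(0)=0.
So the global minimum of J is P(3) + Q(0) − 6 = -9 + 0 − 6 = -15, attained at (3, 0).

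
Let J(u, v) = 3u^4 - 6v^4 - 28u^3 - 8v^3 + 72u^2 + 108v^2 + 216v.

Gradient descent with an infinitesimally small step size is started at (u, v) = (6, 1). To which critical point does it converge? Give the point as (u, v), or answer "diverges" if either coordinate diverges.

(4, -1)

J is separable, so gradient descent decouples: u follows -∂J/∂u, v follows -∂J/∂v.
∂J/∂u = 12u(u - 4)(u - 3); at u=6 this is 432, so u decreases.
∂J/∂v = -24(v - 3)(v + 1)(v + 3); at v=1 this is 384, so v decreases.
u converges to its nearest critical value 4 (a local min of the u-part); v converges to -1. The iterate converges to (4, -1).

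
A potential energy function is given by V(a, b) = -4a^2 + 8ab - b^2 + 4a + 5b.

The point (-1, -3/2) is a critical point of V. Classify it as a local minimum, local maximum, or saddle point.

saddle point

The Hessian of V is constant: H = [[-8, 8], [8, -2]].
det(H) = (-8)·(-2) − 8² = -48.
Since det(H) < 0, H is indefinite and the critical point is a saddle point.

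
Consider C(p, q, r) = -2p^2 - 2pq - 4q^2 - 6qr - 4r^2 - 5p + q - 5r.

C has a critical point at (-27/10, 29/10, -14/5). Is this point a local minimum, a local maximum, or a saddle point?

The Hessian is constant: H = [[-4, -2, 0], [-2, -8, -6], [0, -6, -8]].
Leading principal minors: Δ₁ = -4, Δ₂ = 28, Δ₃ = -80.
The minors alternate sign starting negative (−, +, −), so H is negative definite: a local maximum.

local maximum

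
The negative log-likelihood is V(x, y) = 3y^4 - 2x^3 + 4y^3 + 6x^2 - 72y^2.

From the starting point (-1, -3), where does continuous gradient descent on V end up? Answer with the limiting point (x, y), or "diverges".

V is separable, so gradient descent decouples: x follows -∂V/∂x, y follows -∂V/∂y.
∂V/∂x = -6x(x - 2); at x=-1 this is -18, so x increases.
∂V/∂y = 12y(y - 3)(y + 4); at y=-3 this is 216, so y decreases.
x converges to its nearest critical value 0 (a local min of the x-part); y converges to -4. The iterate converges to (0, -4).

(0, -4)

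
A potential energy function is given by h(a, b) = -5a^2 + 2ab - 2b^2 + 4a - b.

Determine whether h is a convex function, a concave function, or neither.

h is quadratic, so its Hessian is the constant matrix H = [[-10, 2], [2, -4]].
det(H) = 36, tr(H) = -14.
det(H) > 0 and tr(H) < 0, so H is negative definite everywhere: concave.

concave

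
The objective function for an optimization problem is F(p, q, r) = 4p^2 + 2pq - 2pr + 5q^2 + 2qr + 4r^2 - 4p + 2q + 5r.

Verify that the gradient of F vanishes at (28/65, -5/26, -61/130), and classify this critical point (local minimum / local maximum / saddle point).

∇F = (8p + 2q - 2r - 4, 2p + 10q + 2r + 2, -2p + 2q + 8r + 5); substituting (28/65, -5/26, -61/130) gives ∇F = (0, 0, 0), so (28/65, -5/26, -61/130) is indeed a critical point.
The Hessian is constant: H = [[8, 2, -2], [2, 10, 2], [-2, 2, 8]].
Leading principal minors: Δ₁ = 8, Δ₂ = 76, Δ₃ = 520.
All leading minors are positive, so H is positive definite: a local minimum.

local minimum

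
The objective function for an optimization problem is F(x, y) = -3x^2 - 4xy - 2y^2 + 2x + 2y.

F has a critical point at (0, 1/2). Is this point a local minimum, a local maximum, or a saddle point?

The Hessian of F is constant: H = [[-6, -4], [-4, -4]].
det(H) = (-6)·(-4) − (-4)² = 8.
det(H) > 0 and tr(H) = -10 < 0, so H is negative definite and the point is a local maximum.

local maximum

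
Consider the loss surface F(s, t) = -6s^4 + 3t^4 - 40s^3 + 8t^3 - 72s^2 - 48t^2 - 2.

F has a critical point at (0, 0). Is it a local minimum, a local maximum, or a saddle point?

The mixed partial ∂²F/∂s∂t is 0, so the Hessian at any point is diag(F_ss, F_tt) = diag(-24(3s^2 + 10s + 6), 12(3t^2 + 4t - 8)).
At (0, 0): H = diag(-144, -96).
Both eigenvalues are negative, so H is negative definite: a local maximum.

local maximum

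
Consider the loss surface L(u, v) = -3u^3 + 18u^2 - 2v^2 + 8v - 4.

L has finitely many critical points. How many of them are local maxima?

1

L separates as a function of u plus a function of v, so ∇L=0 decouples.
∂L/∂u = -9u(u - 4) = 0 at u ∈ {0, 4}; ∂L/∂v = -4(v - 2) = 0 at v ∈ {2}.
The Hessian is diagonal: diag(L_uu, L_vv). Second derivatives: L_uu(0)=36, L_uu(4)=-36; L_vv(2)=-4.
Local maxima occur where both diagonal entries negative: (4, 2). Count: 1.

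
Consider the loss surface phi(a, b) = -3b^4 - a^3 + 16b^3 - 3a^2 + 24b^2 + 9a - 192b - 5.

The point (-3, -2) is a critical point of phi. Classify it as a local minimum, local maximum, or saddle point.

The mixed partial ∂²phi/∂a∂b is 0, so the Hessian at any point is diag(phi_aa, phi_bb) = diag(-6(a + 1), 12(-3b^2 + 8b + 4)).
At (-3, -2): H = diag(12, -288).
The eigenvalues have opposite signs, so H is indefinite: a saddle point.

saddle point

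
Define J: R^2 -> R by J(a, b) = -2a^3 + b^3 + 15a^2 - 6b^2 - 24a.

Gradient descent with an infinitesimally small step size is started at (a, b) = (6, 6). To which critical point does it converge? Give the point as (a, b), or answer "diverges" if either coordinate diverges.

diverges

J is separable, so gradient descent decouples: a follows -∂J/∂a, b follows -∂J/∂b.
∂J/∂a = -6(a - 4)(a - 1); at a=6 this is -60, so a increases.
∂J/∂b = 3b(b - 4); at b=6 this is 36, so b decreases.
The a-coordinate has no critical point in that direction and runs off to infinity.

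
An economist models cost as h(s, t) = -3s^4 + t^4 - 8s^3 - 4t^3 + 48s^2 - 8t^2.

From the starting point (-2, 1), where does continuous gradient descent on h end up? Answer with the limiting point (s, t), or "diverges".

(0, 4)

h is separable, so gradient descent decouples: s follows -∂h/∂s, t follows -∂h/∂t.
∂h/∂s = -12s(s - 2)(s + 4); at s=-2 this is -192, so s increases.
∂h/∂t = 4t(t - 4)(t + 1); at t=1 this is -24, so t increases.
s converges to its nearest critical value 0 (a local min of the s-part); t converges to 4. The iterate converges to (0, 4).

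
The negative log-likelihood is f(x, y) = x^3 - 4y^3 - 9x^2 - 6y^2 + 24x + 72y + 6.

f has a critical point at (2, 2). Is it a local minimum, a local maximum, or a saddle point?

The mixed partial ∂²f/∂x∂y is 0, so the Hessian at any point is diag(f_xx, f_yy) = diag(6(x - 3), -12(2y + 1)).
At (2, 2): H = diag(-6, -60).
Both eigenvalues are negative, so H is negative definite: a local maximum.

local maximum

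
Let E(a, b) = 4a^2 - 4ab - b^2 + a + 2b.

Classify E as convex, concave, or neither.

neither

E is quadratic, so its Hessian is the constant matrix H = [[8, -4], [-4, -2]].
det(H) = -32, tr(H) = 6.
det(H) < 0, so H is indefinite: neither convex nor concave.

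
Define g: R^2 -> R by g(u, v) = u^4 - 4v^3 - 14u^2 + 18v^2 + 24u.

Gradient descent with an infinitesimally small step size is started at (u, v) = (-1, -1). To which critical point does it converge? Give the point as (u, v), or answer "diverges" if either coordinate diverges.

g is separable, so gradient descent decouples: u follows -∂g/∂u, v follows -∂g/∂v.
∂g/∂u = 4(u - 2)(u - 1)(u + 3); at u=-1 this is 48, so u decreases.
∂g/∂v = -12v(v - 3); at v=-1 this is -48, so v increases.
u converges to its nearest critical value -3 (a local min of the u-part); v converges to 0. The iterate converges to (-3, 0).

(-3, 0)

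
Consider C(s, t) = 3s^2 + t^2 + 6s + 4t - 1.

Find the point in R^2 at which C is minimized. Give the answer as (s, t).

(-1, -2)

C(s,t) separates as P(s) + Q(t) − 1, so its minimum is min P + min Q − 1.
P'(s) = 6s + 6 vanishes at s ∈ {-1}; Q'(t) = 2(t + 2) vanishes at t ∈ {-2}.
Local minima of P (where P''>0): P(-1)=-3. Local minima of Q: Q(-2)=-4.
So the global minimum of C is P(-1) + Q(-2) − 1 = -3 − 4 − 1 = -8, attained at (-1, -2).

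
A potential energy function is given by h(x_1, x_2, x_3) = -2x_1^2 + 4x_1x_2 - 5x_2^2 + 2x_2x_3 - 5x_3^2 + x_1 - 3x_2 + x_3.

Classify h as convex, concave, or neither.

concave

h is quadratic, so its Hessian is the constant matrix H = [[-4, 4, 0], [4, -10, 2], [0, 2, -10]].
Leading principal minors: -4, 24, -224.
Signs alternate −, +, − ⇒ H ≺ 0 ⇒ concave.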